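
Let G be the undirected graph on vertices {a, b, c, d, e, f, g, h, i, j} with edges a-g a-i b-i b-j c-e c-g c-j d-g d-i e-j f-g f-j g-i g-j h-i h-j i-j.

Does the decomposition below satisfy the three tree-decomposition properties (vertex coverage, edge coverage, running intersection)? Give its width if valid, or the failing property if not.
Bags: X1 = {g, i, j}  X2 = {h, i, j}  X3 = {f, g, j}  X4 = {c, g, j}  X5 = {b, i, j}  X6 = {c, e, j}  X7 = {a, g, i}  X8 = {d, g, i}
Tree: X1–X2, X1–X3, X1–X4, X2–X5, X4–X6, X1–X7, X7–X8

Checking the three conditions: (i) the bags cover all of {a, b, c, d, e, f, g, h, i, j}; (ii) for each edge, some bag contains both endpoints; (iii) the bags containing any fixed vertex form a subtree. All hold, so the decomposition is valid with width 3 − 1 = 2.

Yes; width 2.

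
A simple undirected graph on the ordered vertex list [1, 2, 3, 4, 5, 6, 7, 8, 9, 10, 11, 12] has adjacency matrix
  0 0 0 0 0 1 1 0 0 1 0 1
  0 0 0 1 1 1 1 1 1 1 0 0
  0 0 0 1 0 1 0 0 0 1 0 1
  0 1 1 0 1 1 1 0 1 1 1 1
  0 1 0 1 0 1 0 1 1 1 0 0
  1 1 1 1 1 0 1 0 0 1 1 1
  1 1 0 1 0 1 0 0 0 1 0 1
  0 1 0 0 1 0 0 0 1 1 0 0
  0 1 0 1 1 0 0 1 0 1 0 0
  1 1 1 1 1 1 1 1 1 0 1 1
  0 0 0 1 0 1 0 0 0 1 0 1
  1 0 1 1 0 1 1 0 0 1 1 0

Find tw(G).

A width-4 tree decomposition is:
Bags: B1 = {4, 6, 7, 10, 12}  B2 = {2, 4, 6, 7, 10}  B3 = {3, 4, 6, 10, 12}  B4 = {2, 4, 5, 6, 10}  B5 = {2, 4, 5, 9, 10}  B6 = {2, 5, 8, 9, 10}  B7 = {4, 6, 10, 11, 12}  B8 = {1, 6, 7, 10, 12}
Tree: B1–B2, B1–B3, B2–B4, B4–B5, B5–B6, B1–B7, B1–B8
The largest bag has 5 vertices, giving width 4; this decomposition certifies tw(G) ≤ 4. Conversely, {2, 5, 8, 9, 10} is a clique of size 5, and the vertices of any clique must share a bag in every tree decomposition; so some bag has ≥ 5 vertices and tw(G) ≥ 4. The upper and lower bounds meet at 4, so that is the treewidth.

4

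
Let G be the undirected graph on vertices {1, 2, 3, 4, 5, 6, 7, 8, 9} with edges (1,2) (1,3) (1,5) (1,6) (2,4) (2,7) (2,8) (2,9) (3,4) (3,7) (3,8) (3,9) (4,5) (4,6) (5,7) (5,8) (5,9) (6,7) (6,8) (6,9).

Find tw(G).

A width-4 tree decomposition is:
Bags: B1 = {2, 3, 5, 6, 7}  B2 = {1, 2, 3, 5, 6}  B3 = {2, 3, 5, 6, 9}  B4 = {2, 3, 5, 6, 8}  B5 = {2, 3, 4, 5, 6}
Tree: B1–B2, B2–B3, B3–B4, B4–B5
The largest bag has 5 vertices, giving width 4; this decomposition certifies tw(G) ≤ 4. For the lower bound: the 5 vertex sets {6,7}, {1,5}, {2,9}, {3}, {8} are disjoint, each induces a connected subgraph, and every pair is joined by at least one edge of G. Contracting each set to a single vertex therefore yields K_{5} as a minor, and since treewidth is minor-monotone, tw(G) ≥ tw(K_{5}) = 4. The upper and lower bounds meet at 4, so that is the treewidth.

4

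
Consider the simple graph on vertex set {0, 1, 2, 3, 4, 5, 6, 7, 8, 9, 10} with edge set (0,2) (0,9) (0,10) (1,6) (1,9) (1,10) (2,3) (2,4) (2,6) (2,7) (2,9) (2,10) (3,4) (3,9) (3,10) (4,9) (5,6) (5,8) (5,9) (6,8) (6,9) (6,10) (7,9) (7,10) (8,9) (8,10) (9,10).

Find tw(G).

A width-3 tree decomposition is:
Bags: B1 = {6, 8, 9, 10}  B2 = {2, 6, 9, 10}  B3 = {1, 6, 9, 10}  B4 = {2, 7, 9, 10}  B5 = {2, 3, 9, 10}  B6 = {5, 6, 8, 9}  B7 = {2, 3, 4, 9}  B8 = {0, 2, 9, 10}
Tree: B1–B2, B1–B3, B2–B4, B4–B5, B1–B6, B5–B7, B2–B8
The largest bag has 4 vertices, giving width 3; this decomposition certifies tw(G) ≤ 3. On the other hand G contains the 4-clique {6, 8, 9, 10}. A clique must lie in a single bag of any decomposition, so no decomposition can have width below 3. Hence tw(G) = 3 exactly.

3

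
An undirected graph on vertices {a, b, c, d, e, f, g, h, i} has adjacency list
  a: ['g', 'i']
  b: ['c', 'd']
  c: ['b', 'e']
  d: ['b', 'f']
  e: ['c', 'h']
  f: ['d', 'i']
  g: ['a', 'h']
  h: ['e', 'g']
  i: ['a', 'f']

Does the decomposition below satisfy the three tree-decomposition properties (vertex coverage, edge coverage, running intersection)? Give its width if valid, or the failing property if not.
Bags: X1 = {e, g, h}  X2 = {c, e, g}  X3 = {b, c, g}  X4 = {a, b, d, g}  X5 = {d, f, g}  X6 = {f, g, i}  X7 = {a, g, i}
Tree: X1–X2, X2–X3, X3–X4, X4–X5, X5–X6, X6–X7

A tree decomposition must satisfy three properties: every vertex lies in some bag; for every edge, both endpoints lie together in some bag; and for every vertex, the bags containing it form a connected subtree. Here bags containing vertex a are not connected in the tree, so the decomposition is invalid.

No — bags containing vertex a are not connected in the tree.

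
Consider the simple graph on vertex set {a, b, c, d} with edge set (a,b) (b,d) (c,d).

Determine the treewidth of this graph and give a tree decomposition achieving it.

Treewidth 1.
One such decomposition:
Bags: B1 = {a, b}  B2 = {b, d}  B3 = {c, d}
Tree: B1–B2, B2–B3

The largest bag has 2 vertices, giving width 1; this decomposition certifies tw(G) ≤ 1. Any graph with an edge has treewidth ≥ 1, and G has the edge a–b. Hence tw(G) = 1 exactly.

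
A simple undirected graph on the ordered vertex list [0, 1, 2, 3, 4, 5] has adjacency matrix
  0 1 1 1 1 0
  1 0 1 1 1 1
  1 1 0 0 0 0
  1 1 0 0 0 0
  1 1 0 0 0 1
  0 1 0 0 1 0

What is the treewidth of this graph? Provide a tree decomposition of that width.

Every bag has size at most 3, so the width is 3 − 1 = 2 and tw(G) ≤ 2. Conversely, {0, 1, 2} is a clique of size 3, and the vertices of any clique must share a bag in every tree decomposition; so some bag has ≥ 3 vertices and tw(G) ≥ 2. Hence tw(G) = 2 exactly.

Treewidth 2.
One optimal decomposition is:
Bags: B1 = {0, 1, 2}  B2 = {0, 1, 4}  B3 = {0, 1, 3}  B4 = {1, 4, 5}
Tree: B1–B2, B2–B3, B2–B4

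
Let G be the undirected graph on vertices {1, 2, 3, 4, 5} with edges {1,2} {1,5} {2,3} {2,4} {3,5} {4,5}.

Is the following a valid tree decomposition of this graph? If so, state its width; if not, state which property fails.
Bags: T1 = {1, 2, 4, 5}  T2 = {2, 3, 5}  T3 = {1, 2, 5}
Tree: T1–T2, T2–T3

A tree decomposition must satisfy three properties: every vertex lies in some bag; for every edge, both endpoints lie together in some bag; and for every vertex, the bags containing it form a connected subtree. Here bags containing vertex 1 are not connected in the tree, so the decomposition is invalid.

No — bags containing vertex 1 are not connected in the tree.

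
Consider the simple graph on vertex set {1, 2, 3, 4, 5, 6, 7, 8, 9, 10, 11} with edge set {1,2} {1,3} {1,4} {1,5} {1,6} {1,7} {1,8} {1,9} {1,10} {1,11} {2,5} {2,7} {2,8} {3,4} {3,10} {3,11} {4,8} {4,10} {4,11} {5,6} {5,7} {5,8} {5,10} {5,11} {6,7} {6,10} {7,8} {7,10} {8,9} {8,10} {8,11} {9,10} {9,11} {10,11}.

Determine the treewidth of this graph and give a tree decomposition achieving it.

Treewidth 4.
Bags: B1 = {1, 5, 7, 8, 10}  B2 = {1, 5, 8, 10, 11}  B3 = {1, 2, 5, 7, 8}  B4 = {1, 5, 6, 7, 10}  B5 = {1, 4, 8, 10, 11}  B6 = {1, 3, 4, 10, 11}  B7 = {1, 8, 9, 10, 11}
Tree: B1–B2, B1–B3, B1–B4, B2–B5, B5–B6, B2–B7

The largest bag has 5 vertices, giving width 4; this decomposition certifies tw(G) ≤ 4. Conversely, {1, 2, 5, 7, 8} is a clique of size 5, and the vertices of any clique must share a bag in every tree decomposition; so some bag has ≥ 5 vertices and tw(G) ≥ 4. Hence tw(G) = 4 exactly.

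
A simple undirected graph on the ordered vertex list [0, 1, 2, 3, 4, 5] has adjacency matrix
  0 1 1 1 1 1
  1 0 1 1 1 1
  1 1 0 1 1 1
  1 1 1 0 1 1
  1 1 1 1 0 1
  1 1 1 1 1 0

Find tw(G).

5

A width-5 tree decomposition is:
Bags: B1 = {0, 1, 2, 3, 4, 5}
Tree: (single bag)
A single bag containing all 6 vertices is trivially a valid decomposition of width 5. For the lower bound, the 6 vertices {0, 1, 2, 3, 4, 5} are pairwise adjacent, and any tree decomposition puts a clique entirely inside one bag — forcing width ≥ 5. Therefore the treewidth is 5.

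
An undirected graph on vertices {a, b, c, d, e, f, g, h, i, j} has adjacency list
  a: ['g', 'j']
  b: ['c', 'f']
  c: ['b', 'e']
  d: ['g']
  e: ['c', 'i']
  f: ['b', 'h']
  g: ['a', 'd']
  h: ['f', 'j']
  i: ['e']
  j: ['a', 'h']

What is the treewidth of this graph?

A width-1 tree decomposition is:
Bags: B1 = {e, i}  B2 = {c, e}  B3 = {b, c}  B4 = {b, f}  B5 = {f, h}  B6 = {h, j}  B7 = {a, j}  B8 = {a, g}  B9 = {d, g}
Tree: B1–B2, B2–B3, B3–B4, B4–B5, B5–B6, B6–B7, B7–B8, B8–B9
Each bag holds 2 vertices, so the decomposition has width 1, which upper-bounds the treewidth. Since G has at least one edge (e.g. i–e), it is not an edgeless graph, so tw(G) ≥ 1. Combining the bounds, tw(G) = 1.

1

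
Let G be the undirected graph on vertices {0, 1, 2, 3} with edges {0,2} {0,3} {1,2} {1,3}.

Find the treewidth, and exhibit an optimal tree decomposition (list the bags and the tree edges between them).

Treewidth 2.
One optimal decomposition is:
Bags: B1 = {0, 1, 3}  B2 = {0, 1, 2}
Tree: B1–B2

Every bag has size at most 3, so the width is 3 − 1 = 2 and tw(G) ≤ 2. Since 1–3–0–2–1 is a cycle in G, G is not acyclic. Forests are exactly the graphs of treewidth ≤ 1, so tw(G) ≥ 2. Combining the bounds, tw(G) = 2.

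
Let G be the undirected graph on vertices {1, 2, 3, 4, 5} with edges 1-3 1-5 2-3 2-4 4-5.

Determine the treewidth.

A width-2 tree decomposition is:
Bags: B1 = {2, 4, 5}  B2 = {2, 3, 5}  B3 = {1, 3, 5}
Tree: B1–B2, B2–B3
Every bag has size at most 3, so the width is 3 − 1 = 2 and tw(G) ≤ 2. Since 5–4–2–3–1–5 is a cycle in G, G is not acyclic. Forests are exactly the graphs of treewidth ≤ 1, so tw(G) ≥ 2. The upper and lower bounds meet at 2, so that is the treewidth.

2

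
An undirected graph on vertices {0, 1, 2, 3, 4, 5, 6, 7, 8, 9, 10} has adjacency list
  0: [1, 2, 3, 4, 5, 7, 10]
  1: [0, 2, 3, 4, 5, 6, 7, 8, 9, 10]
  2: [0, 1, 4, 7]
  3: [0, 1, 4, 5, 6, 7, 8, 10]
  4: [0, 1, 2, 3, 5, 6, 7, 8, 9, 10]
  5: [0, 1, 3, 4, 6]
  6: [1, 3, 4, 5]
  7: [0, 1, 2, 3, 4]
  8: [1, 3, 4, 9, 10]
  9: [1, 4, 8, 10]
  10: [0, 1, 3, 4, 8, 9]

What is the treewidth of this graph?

4

A width-4 tree decomposition is:
Bags: B1 = {0, 1, 3, 4, 10}  B2 = {0, 1, 3, 4, 5}  B3 = {0, 1, 3, 4, 7}  B4 = {0, 1, 2, 4, 7}  B5 = {1, 3, 4, 8, 10}  B6 = {1, 4, 8, 9, 10}  B7 = {1, 3, 4, 5, 6}
Tree: B1–B2, B2–B3, B3–B4, B1–B5, B5–B6, B2–B7
Each bag holds 5 vertices, so the decomposition has width 4, which upper-bounds the treewidth. On the other hand G contains the 5-clique {1, 4, 8, 9, 10}. A clique must lie in a single bag of any decomposition, so no decomposition can have width below 4. The upper and lower bounds meet at 4, so that is the treewidth.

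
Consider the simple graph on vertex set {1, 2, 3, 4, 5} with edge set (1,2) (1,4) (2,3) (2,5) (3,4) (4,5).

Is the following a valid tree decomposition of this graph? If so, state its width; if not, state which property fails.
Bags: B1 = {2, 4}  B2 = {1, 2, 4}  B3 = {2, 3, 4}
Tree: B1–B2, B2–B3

A tree decomposition must satisfy three properties: every vertex lies in some bag; for every edge, both endpoints lie together in some bag; and for every vertex, the bags containing it form a connected subtree. Here vertex 5 appears in no bag, so the decomposition is invalid.

No — vertex 5 appears in no bag.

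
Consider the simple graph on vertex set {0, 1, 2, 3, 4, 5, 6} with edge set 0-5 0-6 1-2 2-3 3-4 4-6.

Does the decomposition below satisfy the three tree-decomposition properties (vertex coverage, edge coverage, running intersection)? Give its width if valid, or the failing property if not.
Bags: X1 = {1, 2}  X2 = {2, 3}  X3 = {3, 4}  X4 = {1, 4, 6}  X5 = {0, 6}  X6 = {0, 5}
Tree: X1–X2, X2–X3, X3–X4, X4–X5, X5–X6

A tree decomposition must satisfy three properties: every vertex lies in some bag; for every edge, both endpoints lie together in some bag; and for every vertex, the bags containing it form a connected subtree. Here bags containing vertex 1 are not connected in the tree, so the decomposition is invalid.

No — bags containing vertex 1 are not connected in the tree.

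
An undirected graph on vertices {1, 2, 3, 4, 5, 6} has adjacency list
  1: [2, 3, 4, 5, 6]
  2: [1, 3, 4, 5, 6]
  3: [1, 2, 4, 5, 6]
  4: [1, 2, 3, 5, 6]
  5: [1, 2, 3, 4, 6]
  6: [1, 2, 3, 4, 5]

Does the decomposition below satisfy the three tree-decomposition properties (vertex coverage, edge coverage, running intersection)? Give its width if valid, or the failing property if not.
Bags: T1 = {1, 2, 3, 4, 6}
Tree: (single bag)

No — vertex 5 appears in no bag.

A tree decomposition must satisfy three properties: every vertex lies in some bag; for every edge, both endpoints lie together in some bag; and for every vertex, the bags containing it form a connected subtree. Here vertex 5 appears in no bag, so the decomposition is invalid.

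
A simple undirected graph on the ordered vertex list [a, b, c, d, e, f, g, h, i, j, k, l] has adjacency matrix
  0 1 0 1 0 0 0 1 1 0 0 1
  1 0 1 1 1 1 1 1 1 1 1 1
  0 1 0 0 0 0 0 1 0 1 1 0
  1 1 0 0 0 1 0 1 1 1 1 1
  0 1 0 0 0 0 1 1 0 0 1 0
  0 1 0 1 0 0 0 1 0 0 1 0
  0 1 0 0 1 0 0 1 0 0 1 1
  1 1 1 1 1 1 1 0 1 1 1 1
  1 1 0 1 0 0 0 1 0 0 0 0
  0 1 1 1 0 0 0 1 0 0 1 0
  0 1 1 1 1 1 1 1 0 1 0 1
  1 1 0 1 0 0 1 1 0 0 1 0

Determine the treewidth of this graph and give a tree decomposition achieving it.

Each bag holds 5 vertices, so the decomposition has width 4, which upper-bounds the treewidth. On the other hand G contains the 5-clique {a, b, d, h, l}. A clique must lie in a single bag of any decomposition, so no decomposition can have width below 4. Combining the bounds, tw(G) = 4.

Treewidth 4.
One optimal decomposition is:
Bags: B1 = {b, d, h, k, l}  B2 = {b, d, h, j, k}  B3 = {b, g, h, k, l}  B4 = {b, c, h, j, k}  B5 = {a, b, d, h, l}  B6 = {b, e, g, h, k}  B7 = {b, d, f, h, k}  B8 = {a, b, d, h, i}
Tree: B1–B2, B1–B3, B2–B4, B1–B5, B3–B6, B2–B7, B5–B8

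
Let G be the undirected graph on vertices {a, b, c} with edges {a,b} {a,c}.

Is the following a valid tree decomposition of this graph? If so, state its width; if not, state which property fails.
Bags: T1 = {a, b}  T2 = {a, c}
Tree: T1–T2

Checking the three conditions: (i) the bags cover all of {a, b, c}; (ii) for each edge, some bag contains both endpoints; (iii) the bags containing any fixed vertex form a subtree. All hold, so the decomposition is valid with width 2 − 1 = 1.

Yes; width 1.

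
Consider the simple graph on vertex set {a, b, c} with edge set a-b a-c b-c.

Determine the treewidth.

A width-2 tree decomposition is:
Bags: B1 = {a, b, c}
Tree: (single bag)
With just one bag of size 3, the width is 3 − 1 = 2, so tw(G) ≤ 2. On the other hand G contains the 3-clique {a, b, c}. A clique must lie in a single bag of any decomposition, so no decomposition can have width below 2. Combining the bounds, tw(G) = 2.

2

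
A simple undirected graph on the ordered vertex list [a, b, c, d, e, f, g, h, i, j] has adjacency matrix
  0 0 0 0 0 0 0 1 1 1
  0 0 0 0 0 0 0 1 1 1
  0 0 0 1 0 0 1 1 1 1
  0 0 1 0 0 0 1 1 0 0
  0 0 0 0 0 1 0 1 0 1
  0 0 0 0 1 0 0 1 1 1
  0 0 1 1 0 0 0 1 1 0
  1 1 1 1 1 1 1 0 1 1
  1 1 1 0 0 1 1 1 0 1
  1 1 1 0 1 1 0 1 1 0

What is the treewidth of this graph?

3

A width-3 tree decomposition is:
Bags: B1 = {c, h, i, j}  B2 = {a, h, i, j}  B3 = {c, g, h, i}  B4 = {b, h, i, j}  B5 = {f, h, i, j}  B6 = {e, f, h, j}  B7 = {c, d, g, h}
Tree: B1–B2, B1–B3, B2–B4, B1–B5, B5–B6, B3–B7
Every bag has size at most 4, so the width is 4 − 1 = 3 and tw(G) ≤ 3. For the lower bound, the 4 vertices {c, d, g, h} are pairwise adjacent, and any tree decomposition puts a clique entirely inside one bag — forcing width ≥ 3. The upper and lower bounds meet at 3, so that is the treewidth.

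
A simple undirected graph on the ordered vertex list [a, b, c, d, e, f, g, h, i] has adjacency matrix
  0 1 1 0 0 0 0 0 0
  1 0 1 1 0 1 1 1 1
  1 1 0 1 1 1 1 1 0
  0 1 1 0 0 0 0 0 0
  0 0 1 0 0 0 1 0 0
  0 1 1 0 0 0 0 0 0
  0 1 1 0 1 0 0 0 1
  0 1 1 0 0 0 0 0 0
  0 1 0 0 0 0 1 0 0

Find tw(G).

2

A width-2 tree decomposition is:
Bags: B1 = {b, c, g}  B2 = {a, b, c}  B3 = {b, c, d}  B4 = {b, g, i}  B5 = {b, c, h}  B6 = {b, c, f}  B7 = {c, e, g}
Tree: B1–B2, B2–B3, B1–B4, B2–B5, B1–B6, B1–B7
Every bag has size at most 3, so the width is 3 − 1 = 2 and tw(G) ≤ 2. Conversely, {c, e, g} is a clique of size 3, and the vertices of any clique must share a bag in every tree decomposition; so some bag has ≥ 3 vertices and tw(G) ≥ 2. Combining the bounds, tw(G) = 2.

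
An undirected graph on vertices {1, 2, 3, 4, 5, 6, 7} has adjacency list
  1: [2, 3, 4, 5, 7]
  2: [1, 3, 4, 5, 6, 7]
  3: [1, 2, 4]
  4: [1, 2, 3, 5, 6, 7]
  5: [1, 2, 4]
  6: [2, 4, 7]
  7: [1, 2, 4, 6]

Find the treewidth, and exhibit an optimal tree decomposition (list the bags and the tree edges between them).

Treewidth 3.
One such decomposition:
Bags: B1 = {1, 2, 4, 5}  B2 = {1, 2, 4, 7}  B3 = {2, 4, 6, 7}  B4 = {1, 2, 3, 4}
Tree: B1–B2, B2–B3, B1–B4

Every bag has size at most 4, so the width is 4 − 1 = 3 and tw(G) ≤ 3. For the lower bound, the 4 vertices {1, 2, 3, 4} are pairwise adjacent, and any tree decomposition puts a clique entirely inside one bag — forcing width ≥ 3. Combining the bounds, tw(G) = 3.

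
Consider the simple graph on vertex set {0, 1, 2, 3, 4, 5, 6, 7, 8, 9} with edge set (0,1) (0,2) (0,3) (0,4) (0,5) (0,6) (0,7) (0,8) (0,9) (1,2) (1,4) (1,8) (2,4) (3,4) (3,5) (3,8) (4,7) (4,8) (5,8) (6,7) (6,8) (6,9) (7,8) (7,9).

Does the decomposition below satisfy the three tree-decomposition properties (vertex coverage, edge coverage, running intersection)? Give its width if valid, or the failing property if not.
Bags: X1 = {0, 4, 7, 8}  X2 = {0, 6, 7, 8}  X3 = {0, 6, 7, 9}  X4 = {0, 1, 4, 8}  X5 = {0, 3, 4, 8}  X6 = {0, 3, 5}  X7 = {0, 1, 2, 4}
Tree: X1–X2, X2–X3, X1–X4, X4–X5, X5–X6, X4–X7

A tree decomposition must satisfy three properties: every vertex lies in some bag; for every edge, both endpoints lie together in some bag; and for every vertex, the bags containing it form a connected subtree. Here edge (8,5) lies in no bag, so the decomposition is invalid.

No — edge (8,5) lies in no bag.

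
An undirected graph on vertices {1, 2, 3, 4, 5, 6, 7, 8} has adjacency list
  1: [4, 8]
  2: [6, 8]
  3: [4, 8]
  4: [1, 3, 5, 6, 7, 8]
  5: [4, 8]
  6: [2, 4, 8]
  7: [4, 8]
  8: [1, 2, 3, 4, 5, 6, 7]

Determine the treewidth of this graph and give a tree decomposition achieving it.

Treewidth 2.
One such decomposition:
Bags: B1 = {3, 4, 8}  B2 = {4, 7, 8}  B3 = {1, 4, 8}  B4 = {4, 6, 8}  B5 = {2, 6, 8}  B6 = {4, 5, 8}
Tree: B1–B2, B1–B3, B3–B4, B4–B5, B4–B6

Each bag holds 3 vertices, so the decomposition has width 2, which upper-bounds the treewidth. Conversely, {2, 6, 8} is a clique of size 3, and the vertices of any clique must share a bag in every tree decomposition; so some bag has ≥ 3 vertices and tw(G) ≥ 2. The upper and lower bounds meet at 2, so that is the treewidth.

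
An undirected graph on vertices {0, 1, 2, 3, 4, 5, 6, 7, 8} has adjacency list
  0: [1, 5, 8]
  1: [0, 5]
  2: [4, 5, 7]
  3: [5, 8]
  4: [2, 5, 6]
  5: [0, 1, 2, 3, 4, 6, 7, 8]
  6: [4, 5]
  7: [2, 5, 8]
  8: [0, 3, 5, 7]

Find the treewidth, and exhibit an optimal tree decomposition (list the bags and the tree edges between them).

Each bag holds 3 vertices, so the decomposition has width 2, which upper-bounds the treewidth. Conversely, {0, 1, 5} is a clique of size 3, and the vertices of any clique must share a bag in every tree decomposition; so some bag has ≥ 3 vertices and tw(G) ≥ 2. The upper and lower bounds meet at 2, so that is the treewidth.

Treewidth 2.
One optimal decomposition is:
Bags: B1 = {0, 5, 8}  B2 = {0, 1, 5}  B3 = {5, 7, 8}  B4 = {2, 5, 7}  B5 = {2, 4, 5}  B6 = {4, 5, 6}  B7 = {3, 5, 8}
Tree: B1–B2, B1–B3, B3–B4, B4–B5, B5–B6, B1–B7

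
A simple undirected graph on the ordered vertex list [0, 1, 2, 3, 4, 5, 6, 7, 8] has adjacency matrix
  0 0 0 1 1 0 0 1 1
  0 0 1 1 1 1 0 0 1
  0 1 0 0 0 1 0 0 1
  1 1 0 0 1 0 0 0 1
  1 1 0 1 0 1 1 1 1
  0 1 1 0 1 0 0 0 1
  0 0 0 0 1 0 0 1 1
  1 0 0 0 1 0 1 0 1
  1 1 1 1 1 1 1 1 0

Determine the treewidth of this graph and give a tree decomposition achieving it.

Every bag has size at most 4, so the width is 4 − 1 = 3 and tw(G) ≤ 3. On the other hand G contains the 4-clique {1, 2, 5, 8}. A clique must lie in a single bag of any decomposition, so no decomposition can have width below 3. The upper and lower bounds meet at 3, so that is the treewidth.

Treewidth 3.
One optimal decomposition is:
Bags: B1 = {0, 3, 4, 8}  B2 = {1, 3, 4, 8}  B3 = {1, 4, 5, 8}  B4 = {0, 4, 7, 8}  B5 = {4, 6, 7, 8}  B6 = {1, 2, 5, 8}
Tree: B1–B2, B2–B3, B1–B4, B4–B5, B3–B6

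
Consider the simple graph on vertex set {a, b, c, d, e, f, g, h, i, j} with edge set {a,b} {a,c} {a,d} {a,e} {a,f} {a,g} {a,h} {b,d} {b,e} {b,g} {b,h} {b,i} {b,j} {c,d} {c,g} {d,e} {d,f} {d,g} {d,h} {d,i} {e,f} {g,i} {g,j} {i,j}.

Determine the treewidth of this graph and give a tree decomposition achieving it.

Treewidth 3.
One such decomposition:
Bags: B1 = {a, b, d, e}  B2 = {a, b, d, g}  B3 = {a, b, d, h}  B4 = {a, d, e, f}  B5 = {b, d, g, i}  B6 = {a, c, d, g}  B7 = {b, g, i, j}
Tree: B1–B2, B1–B3, B1–B4, B2–B5, B2–B6, B5–B7

Every bag has size at most 4, so the width is 4 − 1 = 3 and tw(G) ≤ 3. For the lower bound, the 4 vertices {a, c, d, g} are pairwise adjacent, and any tree decomposition puts a clique entirely inside one bag — forcing width ≥ 3. The upper and lower bounds meet at 3, so that is the treewidth.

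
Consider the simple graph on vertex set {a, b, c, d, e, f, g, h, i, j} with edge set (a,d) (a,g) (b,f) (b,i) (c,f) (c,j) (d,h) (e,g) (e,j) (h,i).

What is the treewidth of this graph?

A width-2 tree decomposition is:
Bags: B1 = {b, h, i}  B2 = {b, f, h}  B3 = {c, f, h}  B4 = {c, h, j}  B5 = {e, h, j}  B6 = {e, g, h}  B7 = {a, g, h}  B8 = {a, d, h}
Tree: B1–B2, B2–B3, B3–B4, B4–B5, B5–B6, B6–B7, B7–B8
Each bag holds 3 vertices, so the decomposition has width 2, which upper-bounds the treewidth. For the lower bound, G contains the cycle h–i–b–f–c–j–e–g–a–d–h, so G is not a forest; only forests have treewidth ≤ 1, hence tw(G) ≥ 2. Hence tw(G) = 2 exactly.

2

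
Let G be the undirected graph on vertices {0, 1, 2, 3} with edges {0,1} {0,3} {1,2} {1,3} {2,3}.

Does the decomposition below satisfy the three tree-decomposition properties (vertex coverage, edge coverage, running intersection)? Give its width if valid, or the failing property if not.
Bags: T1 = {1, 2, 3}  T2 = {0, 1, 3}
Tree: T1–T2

Yes; width 2.

Vertex coverage: the bags together contain {0, 1, 2, 3}, the full vertex set. Edge coverage: each edge of G has both endpoints in at least one bag. Running intersection: for every vertex, the bags containing it form a connected subtree. All three properties hold, so this is a valid tree decomposition of width max|bag| − 1 = 2, and hence tw(G) ≤ 2.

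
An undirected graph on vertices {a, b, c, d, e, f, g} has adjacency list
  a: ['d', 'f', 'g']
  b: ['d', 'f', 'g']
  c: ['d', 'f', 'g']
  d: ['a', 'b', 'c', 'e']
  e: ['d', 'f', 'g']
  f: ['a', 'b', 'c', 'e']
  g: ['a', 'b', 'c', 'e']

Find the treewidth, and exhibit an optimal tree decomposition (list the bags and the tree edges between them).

Treewidth 3.
One optimal decomposition is:
Bags: B1 = {d, e, f, g}  B2 = {b, d, f, g}  B3 = {c, d, f, g}  B4 = {a, d, f, g}
Tree: B1–B2, B2–B3, B3–B4

Every bag has size at most 4, so the width is 4 − 1 = 3 and tw(G) ≤ 3. For the lower bound: the 4 vertex sets {d,e}, {b,g}, {f}, {c} are disjoint, each induces a connected subgraph, and every pair is joined by at least one edge of G. Contracting each set to a single vertex therefore yields K_{4} as a minor, and since treewidth is minor-monotone, tw(G) ≥ tw(K_{4}) = 3. Combining the bounds, tw(G) = 3.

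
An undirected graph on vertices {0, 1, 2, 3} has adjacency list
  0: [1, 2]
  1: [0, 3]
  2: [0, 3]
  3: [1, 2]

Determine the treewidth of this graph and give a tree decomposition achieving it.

Treewidth 2.
Bags: B1 = {0, 2, 3}  B2 = {0, 1, 3}
Tree: B1–B2

Each bag holds 3 vertices, so the decomposition has width 2, which upper-bounds the treewidth. For the lower bound, G contains the cycle 0–2–3–1–0, so G is not a forest; only forests have treewidth ≤ 1, hence tw(G) ≥ 2. The upper and lower bounds meet at 2, so that is the treewidth.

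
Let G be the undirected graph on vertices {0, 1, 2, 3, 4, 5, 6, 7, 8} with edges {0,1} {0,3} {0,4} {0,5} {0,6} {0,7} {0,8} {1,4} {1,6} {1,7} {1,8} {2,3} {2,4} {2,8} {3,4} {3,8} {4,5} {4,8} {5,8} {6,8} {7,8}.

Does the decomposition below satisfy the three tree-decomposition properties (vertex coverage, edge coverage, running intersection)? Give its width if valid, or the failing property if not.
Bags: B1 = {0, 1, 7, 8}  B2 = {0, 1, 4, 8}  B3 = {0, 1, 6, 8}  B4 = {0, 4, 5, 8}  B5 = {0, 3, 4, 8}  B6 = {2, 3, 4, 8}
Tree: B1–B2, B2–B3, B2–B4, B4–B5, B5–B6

Vertex coverage: the bags together contain {0, 1, 2, 3, 4, 5, 6, 7, 8}, the full vertex set. Edge coverage: each edge of G has both endpoints in at least one bag. Running intersection: for every vertex, the bags containing it form a connected subtree. All three properties hold, so this is a valid tree decomposition of width max|bag| − 1 = 3, and hence tw(G) ≤ 3.

Yes; width 3.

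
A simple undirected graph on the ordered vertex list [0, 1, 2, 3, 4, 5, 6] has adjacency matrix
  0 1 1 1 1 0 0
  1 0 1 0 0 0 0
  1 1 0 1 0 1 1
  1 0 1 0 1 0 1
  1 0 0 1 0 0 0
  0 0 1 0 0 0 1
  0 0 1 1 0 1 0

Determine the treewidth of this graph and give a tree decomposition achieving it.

Treewidth 2.
Bags: B1 = {0, 3, 4}  B2 = {0, 2, 3}  B3 = {0, 1, 2}  B4 = {2, 3, 6}  B5 = {2, 5, 6}
Tree: B1–B2, B2–B3, B2–B4, B4–B5

Each bag holds 3 vertices, so the decomposition has width 2, which upper-bounds the treewidth. Conversely, {0, 1, 2} is a clique of size 3, and the vertices of any clique must share a bag in every tree decomposition; so some bag has ≥ 3 vertices and tw(G) ≥ 2. Hence tw(G) = 2 exactly.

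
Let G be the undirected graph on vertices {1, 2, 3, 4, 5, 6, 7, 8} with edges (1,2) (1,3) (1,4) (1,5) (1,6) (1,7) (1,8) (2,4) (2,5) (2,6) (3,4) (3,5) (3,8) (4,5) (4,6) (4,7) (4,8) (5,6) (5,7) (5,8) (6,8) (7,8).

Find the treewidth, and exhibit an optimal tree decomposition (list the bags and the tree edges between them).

Treewidth 4.
One optimal decomposition is:
Bags: B1 = {1, 2, 4, 5, 6}  B2 = {1, 4, 5, 6, 8}  B3 = {1, 4, 5, 7, 8}  B4 = {1, 3, 4, 5, 8}
Tree: B1–B2, B2–B3, B3–B4

The largest bag has 5 vertices, giving width 4; this decomposition certifies tw(G) ≤ 4. Conversely, {1, 3, 4, 5, 8} is a clique of size 5, and the vertices of any clique must share a bag in every tree decomposition; so some bag has ≥ 5 vertices and tw(G) ≥ 4. Therefore the treewidth is 4.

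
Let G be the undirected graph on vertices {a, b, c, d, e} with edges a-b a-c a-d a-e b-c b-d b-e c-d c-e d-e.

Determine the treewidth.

A width-4 tree decomposition is:
Bags: B1 = {a, b, c, d, e}
Tree: (single bag)
A single bag containing all 5 vertices is trivially a valid decomposition of width 4. On the other hand G contains the 5-clique {a, b, c, d, e}. A clique must lie in a single bag of any decomposition, so no decomposition can have width below 4. Therefore the treewidth is 4.

4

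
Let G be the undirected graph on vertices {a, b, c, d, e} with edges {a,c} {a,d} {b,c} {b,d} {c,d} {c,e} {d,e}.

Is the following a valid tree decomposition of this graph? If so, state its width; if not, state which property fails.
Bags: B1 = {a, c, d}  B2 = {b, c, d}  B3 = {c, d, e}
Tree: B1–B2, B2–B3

Yes; width 2.

Checking the three conditions: (i) the bags cover all of {a, b, c, d, e}; (ii) for each edge, some bag contains both endpoints; (iii) the bags containing any fixed vertex form a subtree. All hold, so the decomposition is valid with width 3 − 1 = 2.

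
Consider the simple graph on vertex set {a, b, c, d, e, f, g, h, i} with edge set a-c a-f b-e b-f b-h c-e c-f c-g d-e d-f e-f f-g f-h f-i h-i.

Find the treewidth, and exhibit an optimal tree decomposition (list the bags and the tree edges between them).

Treewidth 2.
Bags: B1 = {b, e, f}  B2 = {c, e, f}  B3 = {a, c, f}  B4 = {b, f, h}  B5 = {c, f, g}  B6 = {f, h, i}  B7 = {d, e, f}
Tree: B1–B2, B2–B3, B1–B4, B3–B5, B4–B6, B2–B7

Every bag has size at most 3, so the width is 3 − 1 = 2 and tw(G) ≤ 2. Conversely, {d, e, f} is a clique of size 3, and the vertices of any clique must share a bag in every tree decomposition; so some bag has ≥ 3 vertices and tw(G) ≥ 2. Therefore the treewidth is 2.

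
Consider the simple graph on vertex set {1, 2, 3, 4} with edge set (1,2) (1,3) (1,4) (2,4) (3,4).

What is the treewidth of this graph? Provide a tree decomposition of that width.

Each bag holds 3 vertices, so the decomposition has width 2, which upper-bounds the treewidth. Conversely, {1, 2, 4} is a clique of size 3, and the vertices of any clique must share a bag in every tree decomposition; so some bag has ≥ 3 vertices and tw(G) ≥ 2. Hence tw(G) = 2 exactly.

Treewidth 2.
One such decomposition:
Bags: B1 = {1, 2, 4}  B2 = {1, 3, 4}
Tree: B1–B2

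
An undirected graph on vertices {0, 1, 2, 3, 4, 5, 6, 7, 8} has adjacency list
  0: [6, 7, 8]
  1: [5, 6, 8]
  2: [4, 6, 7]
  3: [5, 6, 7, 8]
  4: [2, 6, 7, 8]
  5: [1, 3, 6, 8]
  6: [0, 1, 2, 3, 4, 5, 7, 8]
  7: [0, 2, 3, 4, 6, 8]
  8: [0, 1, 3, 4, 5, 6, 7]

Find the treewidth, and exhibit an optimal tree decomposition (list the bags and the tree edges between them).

Every bag has size at most 4, so the width is 4 − 1 = 3 and tw(G) ≤ 3. Conversely, {1, 5, 6, 8} is a clique of size 4, and the vertices of any clique must share a bag in every tree decomposition; so some bag has ≥ 4 vertices and tw(G) ≥ 3. Therefore the treewidth is 3.

Treewidth 3.
One optimal decomposition is:
Bags: B1 = {3, 6, 7, 8}  B2 = {4, 6, 7, 8}  B3 = {0, 6, 7, 8}  B4 = {3, 5, 6, 8}  B5 = {2, 4, 6, 7}  B6 = {1, 5, 6, 8}
Tree: B1–B2, B2–B3, B1–B4, B2–B5, B4–B6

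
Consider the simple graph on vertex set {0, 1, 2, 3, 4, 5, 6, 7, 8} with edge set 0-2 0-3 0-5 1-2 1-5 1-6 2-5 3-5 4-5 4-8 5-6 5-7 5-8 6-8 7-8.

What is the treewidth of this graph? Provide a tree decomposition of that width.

Every bag has size at most 3, so the width is 3 − 1 = 2 and tw(G) ≤ 2. Conversely, {0, 2, 5} is a clique of size 3, and the vertices of any clique must share a bag in every tree decomposition; so some bag has ≥ 3 vertices and tw(G) ≥ 2. The upper and lower bounds meet at 2, so that is the treewidth.

Treewidth 2.
One such decomposition:
Bags: B1 = {1, 2, 5}  B2 = {0, 2, 5}  B3 = {1, 5, 6}  B4 = {5, 6, 8}  B5 = {0, 3, 5}  B6 = {5, 7, 8}  B7 = {4, 5, 8}
Tree: B1–B2, B1–B3, B3–B4, B2–B5, B4–B6, B6–B7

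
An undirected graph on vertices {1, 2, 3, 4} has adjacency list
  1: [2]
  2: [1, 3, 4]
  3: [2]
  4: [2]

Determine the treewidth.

A width-1 tree decomposition is:
Bags: B1 = {1, 2}  B2 = {2, 4}  B3 = {2, 3}
Tree: B1–B2, B2–B3
The largest bag has 2 vertices, giving width 1; this decomposition certifies tw(G) ≤ 1. G has an edge, so its treewidth is at least 1. Hence tw(G) = 1 exactly.

1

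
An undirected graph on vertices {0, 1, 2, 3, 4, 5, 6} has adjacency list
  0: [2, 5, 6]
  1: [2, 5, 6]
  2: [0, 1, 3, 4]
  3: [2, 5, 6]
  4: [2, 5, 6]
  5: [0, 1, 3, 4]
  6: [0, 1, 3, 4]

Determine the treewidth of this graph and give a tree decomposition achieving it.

Treewidth 3.
One optimal decomposition is:
Bags: B1 = {2, 3, 5, 6}  B2 = {1, 2, 5, 6}  B3 = {2, 4, 5, 6}  B4 = {0, 2, 5, 6}
Tree: B1–B2, B2–B3, B3–B4

Each bag holds 4 vertices, so the decomposition has width 3, which upper-bounds the treewidth. For the lower bound: the 4 vertex sets {3,6}, {1,5}, {2}, {4} are disjoint, each induces a connected subgraph, and every pair is joined by at least one edge of G. Contracting each set to a single vertex therefore yields K_{4} as a minor, and since treewidth is minor-monotone, tw(G) ≥ tw(K_{4}) = 3. Therefore the treewidth is 3.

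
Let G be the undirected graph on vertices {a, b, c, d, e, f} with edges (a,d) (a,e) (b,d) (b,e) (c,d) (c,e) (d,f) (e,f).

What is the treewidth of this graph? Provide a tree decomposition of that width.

Each bag holds 3 vertices, so the decomposition has width 2, which upper-bounds the treewidth. Since c–d–b–e–c is a cycle in G, G is not acyclic. Forests are exactly the graphs of treewidth ≤ 1, so tw(G) ≥ 2. Therefore the treewidth is 2.

Treewidth 2.
One optimal decomposition is:
Bags: B1 = {c, d, e}  B2 = {b, d, e}  B3 = {d, e, f}  B4 = {a, d, e}
Tree: B1–B2, B2–B3, B3–B4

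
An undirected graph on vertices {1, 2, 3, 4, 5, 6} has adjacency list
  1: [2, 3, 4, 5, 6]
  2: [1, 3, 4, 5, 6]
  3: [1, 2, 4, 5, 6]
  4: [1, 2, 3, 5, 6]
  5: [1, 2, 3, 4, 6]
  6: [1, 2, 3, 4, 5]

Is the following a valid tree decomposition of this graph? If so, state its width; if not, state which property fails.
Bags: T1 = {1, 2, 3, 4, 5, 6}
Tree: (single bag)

Yes; width 5.

Checking the three conditions: (i) the bags cover all of {1, 2, 3, 4, 5, 6}; (ii) for each edge, some bag contains both endpoints; (iii) the bags containing any fixed vertex form a subtree. All hold, so the decomposition is valid with width 6 − 1 = 5.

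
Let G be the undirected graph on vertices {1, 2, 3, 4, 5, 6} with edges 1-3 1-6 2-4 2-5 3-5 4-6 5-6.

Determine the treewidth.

A width-2 tree decomposition is:
Bags: B1 = {2, 4, 6}  B2 = {2, 5, 6}  B3 = {1, 5, 6}  B4 = {1, 3, 5}
Tree: B1–B2, B2–B3, B3–B4
Every bag has size at most 3, so the width is 3 − 1 = 2 and tw(G) ≤ 2. The edges 4–2–5–6–4 form a cycle, so G is not a tree and its treewidth is at least 2. Hence tw(G) = 2 exactly.

2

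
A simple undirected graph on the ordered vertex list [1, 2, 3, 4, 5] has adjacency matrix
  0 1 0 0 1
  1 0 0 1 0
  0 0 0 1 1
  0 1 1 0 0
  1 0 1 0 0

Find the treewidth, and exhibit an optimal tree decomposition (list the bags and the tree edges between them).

Treewidth 2.
One optimal decomposition is:
Bags: B1 = {1, 2, 5}  B2 = {2, 4, 5}  B3 = {3, 4, 5}
Tree: B1–B2, B2–B3

Every bag has size at most 3, so the width is 3 − 1 = 2 and tw(G) ≤ 2. The edges 5–1–2–4–3–5 form a cycle, so G is not a tree and its treewidth is at least 2. Hence tw(G) = 2 exactly.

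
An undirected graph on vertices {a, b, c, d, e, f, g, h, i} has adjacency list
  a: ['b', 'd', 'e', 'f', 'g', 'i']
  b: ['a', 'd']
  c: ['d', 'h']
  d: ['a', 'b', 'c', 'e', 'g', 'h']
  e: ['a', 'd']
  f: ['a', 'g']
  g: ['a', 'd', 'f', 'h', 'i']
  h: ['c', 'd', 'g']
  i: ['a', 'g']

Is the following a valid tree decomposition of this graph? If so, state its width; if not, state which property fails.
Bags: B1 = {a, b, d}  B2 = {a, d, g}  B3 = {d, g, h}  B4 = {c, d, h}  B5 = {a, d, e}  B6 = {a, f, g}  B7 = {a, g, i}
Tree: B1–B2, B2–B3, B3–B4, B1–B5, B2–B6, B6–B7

Yes; width 2.

Checking the three conditions: (i) the bags cover all of {a, b, c, d, e, f, g, h, i}; (ii) for each edge, some bag contains both endpoints; (iii) the bags containing any fixed vertex form a subtree. All hold, so the decomposition is valid with width 3 − 1 = 2.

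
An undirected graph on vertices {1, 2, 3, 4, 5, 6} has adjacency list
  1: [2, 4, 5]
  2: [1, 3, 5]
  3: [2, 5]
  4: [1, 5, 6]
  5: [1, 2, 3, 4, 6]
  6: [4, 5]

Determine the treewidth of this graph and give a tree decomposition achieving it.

Each bag holds 3 vertices, so the decomposition has width 2, which upper-bounds the treewidth. For the lower bound, the 3 vertices {1, 2, 5} are pairwise adjacent, and any tree decomposition puts a clique entirely inside one bag — forcing width ≥ 2. Combining the bounds, tw(G) = 2.

Treewidth 2.
One such decomposition:
Bags: B1 = {1, 2, 5}  B2 = {2, 3, 5}  B3 = {1, 4, 5}  B4 = {4, 5, 6}
Tree: B1–B2, B1–B3, B3–B4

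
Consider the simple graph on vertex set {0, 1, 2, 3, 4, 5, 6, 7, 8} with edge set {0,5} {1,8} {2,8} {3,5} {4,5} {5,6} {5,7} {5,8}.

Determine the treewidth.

1

A width-1 tree decomposition is:
Bags: B1 = {4, 5}  B2 = {5, 8}  B3 = {3, 5}  B4 = {5, 6}  B5 = {0, 5}  B6 = {2, 8}  B7 = {5, 7}  B8 = {1, 8}
Tree: B1–B2, B2–B3, B1–B4, B4–B5, B2–B6, B3–B7, B6–B8
Each bag holds 2 vertices, so the decomposition has width 1, which upper-bounds the treewidth. Any graph with an edge has treewidth ≥ 1, and G has the edge 5–4. The upper and lower bounds meet at 1, so that is the treewidth.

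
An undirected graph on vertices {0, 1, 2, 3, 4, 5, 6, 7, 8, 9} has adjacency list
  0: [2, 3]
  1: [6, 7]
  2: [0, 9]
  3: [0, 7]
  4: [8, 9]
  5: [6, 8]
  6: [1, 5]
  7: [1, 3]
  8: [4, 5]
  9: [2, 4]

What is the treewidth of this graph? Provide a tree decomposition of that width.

Treewidth 2.
Bags: B1 = {4, 8, 9}  B2 = {2, 8, 9}  B3 = {0, 2, 8}  B4 = {0, 3, 8}  B5 = {3, 7, 8}  B6 = {1, 7, 8}  B7 = {1, 6, 8}  B8 = {5, 6, 8}
Tree: B1–B2, B2–B3, B3–B4, B4–B5, B5–B6, B6–B7, B7–B8

Every bag has size at most 3, so the width is 3 − 1 = 2 and tw(G) ≤ 2. For the lower bound, G contains the cycle 8–4–9–2–0–3–7–1–6–5–8, so G is not a forest; only forests have treewidth ≤ 1, hence tw(G) ≥ 2. Combining the bounds, tw(G) = 2.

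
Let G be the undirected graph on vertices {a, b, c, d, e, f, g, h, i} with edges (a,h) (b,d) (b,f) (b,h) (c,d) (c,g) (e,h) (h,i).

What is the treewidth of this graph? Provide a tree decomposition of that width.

Treewidth 1.
Bags: B1 = {b, h}  B2 = {b, f}  B3 = {a, h}  B4 = {e, h}  B5 = {h, i}  B6 = {b, d}  B7 = {c, d}  B8 = {c, g}
Tree: B1–B2, B1–B3, B1–B4, B1–B5, B2–B6, B6–B7, B7–B8

Every bag has size at most 2, so the width is 2 − 1 = 1 and tw(G) ≤ 1. Any graph with an edge has treewidth ≥ 1, and G has the edge b–h. Hence tw(G) = 1 exactly.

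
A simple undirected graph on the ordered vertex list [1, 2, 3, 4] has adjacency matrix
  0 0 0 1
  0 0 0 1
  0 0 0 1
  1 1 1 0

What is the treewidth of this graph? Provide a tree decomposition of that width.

Treewidth 1.
One optimal decomposition is:
Bags: B1 = {3, 4}  B2 = {2, 4}  B3 = {1, 4}
Tree: B1–B2, B2–B3

The largest bag has 2 vertices, giving width 1; this decomposition certifies tw(G) ≤ 1. Since G has at least one edge (e.g. 3–4), it is not an edgeless graph, so tw(G) ≥ 1. Hence tw(G) = 1 exactly.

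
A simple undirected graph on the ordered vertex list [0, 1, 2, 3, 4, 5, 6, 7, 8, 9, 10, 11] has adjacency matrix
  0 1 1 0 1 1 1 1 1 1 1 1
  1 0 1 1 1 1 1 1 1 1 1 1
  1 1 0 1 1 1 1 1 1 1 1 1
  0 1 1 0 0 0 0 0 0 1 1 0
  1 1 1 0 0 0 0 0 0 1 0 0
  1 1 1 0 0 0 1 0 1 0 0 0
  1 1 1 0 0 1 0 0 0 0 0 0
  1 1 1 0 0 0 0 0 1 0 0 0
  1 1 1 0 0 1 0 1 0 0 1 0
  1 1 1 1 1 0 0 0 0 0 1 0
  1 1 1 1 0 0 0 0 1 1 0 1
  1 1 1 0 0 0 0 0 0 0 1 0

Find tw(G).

4

A width-4 tree decomposition is:
Bags: B1 = {0, 1, 2, 5, 8}  B2 = {0, 1, 2, 8, 10}  B3 = {0, 1, 2, 9, 10}  B4 = {0, 1, 2, 5, 6}  B5 = {0, 1, 2, 10, 11}  B6 = {0, 1, 2, 4, 9}  B7 = {1, 2, 3, 9, 10}  B8 = {0, 1, 2, 7, 8}
Tree: B1–B2, B2–B3, B1–B4, B2–B5, B3–B6, B3–B7, B1–B8
Each bag holds 5 vertices, so the decomposition has width 4, which upper-bounds the treewidth. Conversely, {0, 1, 2, 4, 9} is a clique of size 5, and the vertices of any clique must share a bag in every tree decomposition; so some bag has ≥ 5 vertices and tw(G) ≥ 4. The upper and lower bounds meet at 4, so that is the treewidth.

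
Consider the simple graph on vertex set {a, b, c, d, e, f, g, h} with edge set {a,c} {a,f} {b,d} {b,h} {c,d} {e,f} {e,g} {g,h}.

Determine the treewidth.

A width-2 tree decomposition is:
Bags: B1 = {a, c, f}  B2 = {c, d, f}  B3 = {b, d, f}  B4 = {b, f, h}  B5 = {f, g, h}  B6 = {e, f, g}
Tree: B1–B2, B2–B3, B3–B4, B4–B5, B5–B6
Each bag holds 3 vertices, so the decomposition has width 2, which upper-bounds the treewidth. Since f–a–c–d–b–h–g–e–f is a cycle in G, G is not acyclic. Forests are exactly the graphs of treewidth ≤ 1, so tw(G) ≥ 2. Therefore the treewidth is 2.

2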